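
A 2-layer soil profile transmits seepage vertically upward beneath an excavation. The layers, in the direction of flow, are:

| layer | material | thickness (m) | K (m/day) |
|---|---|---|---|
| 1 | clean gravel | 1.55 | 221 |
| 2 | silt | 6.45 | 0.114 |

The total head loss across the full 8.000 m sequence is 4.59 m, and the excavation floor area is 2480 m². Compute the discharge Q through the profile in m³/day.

201

Flow is perpendicular to layering, so the layers act in series and the equivalent K is the thickness-weighted harmonic mean.
Total thickness L = 1.55 + 6.45 = 8.000 m.
Σ(b_i/K_i) = 1.55/221 + 6.45/0.114 = 56.59 d.
K_eq = L / Σ(b_i/K_i) = 8.000 / 56.59 = 0.1414 m/day.
Q = K_eq · A · (Δh/L) = 0.1414 × 2480 × (4.59/8.000) = 201.2 m³/day.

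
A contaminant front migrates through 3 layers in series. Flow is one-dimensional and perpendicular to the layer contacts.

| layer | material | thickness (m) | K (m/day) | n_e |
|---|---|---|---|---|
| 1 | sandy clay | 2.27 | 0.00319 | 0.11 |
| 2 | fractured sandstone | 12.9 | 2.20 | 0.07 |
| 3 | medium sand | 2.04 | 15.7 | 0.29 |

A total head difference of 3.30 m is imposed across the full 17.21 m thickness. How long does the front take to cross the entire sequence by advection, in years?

1.04

With flow normal to the layers, continuity requires the same specific discharge q through every layer.
Σ(b_i/K_i) = 2.27/0.00319 + 12.9/2.20 + 2.04/15.7 = 717.6 d.
q = Δh / Σ(b_i/K_i) = 3.30 / 717.6 = 0.004599 m/day.
In each layer the seepage velocity is v_i = q/n_i, so the layer transit time is t_i = b_i·n_i / q:
  layer 1 (sandy clay): t_1 = 2.27 × 0.11 / 0.004599 = 54.30 d
  layer 2 (fractured sandstone): t_2 = 12.9 × 0.07 / 0.004599 = 196.4 d
  layer 3 (medium sand): t_3 = 2.04 × 0.29 / 0.004599 = 128.6 d
Total t = Σ t_i = 379.3 days = 1.038 years.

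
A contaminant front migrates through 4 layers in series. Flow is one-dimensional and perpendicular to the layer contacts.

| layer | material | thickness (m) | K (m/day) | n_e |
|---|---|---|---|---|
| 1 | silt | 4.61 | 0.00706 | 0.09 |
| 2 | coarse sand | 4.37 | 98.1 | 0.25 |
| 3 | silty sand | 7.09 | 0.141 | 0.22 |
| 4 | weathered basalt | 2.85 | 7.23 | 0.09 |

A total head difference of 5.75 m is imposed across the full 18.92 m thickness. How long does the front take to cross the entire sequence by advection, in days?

407

With flow normal to the layers, continuity requires the same specific discharge q through every layer.
Σ(b_i/K_i) = 4.61/0.00706 + 4.37/98.1 + 7.09/0.141 + 2.85/7.23 = 703.7 d.
q = Δh / Σ(b_i/K_i) = 5.75 / 703.7 = 0.008171 m/day.
In each layer the seepage velocity is v_i = q/n_i, so the layer transit time is t_i = b_i·n_i / q:
  layer 1 (silt): t_1 = 4.61 × 0.09 / 0.008171 = 50.78 d
  layer 2 (coarse sand): t_2 = 4.37 × 0.25 / 0.008171 = 133.7 d
  layer 3 (silty sand): t_3 = 7.09 × 0.22 / 0.008171 = 190.9 d
  layer 4 (weathered basalt): t_4 = 2.85 × 0.09 / 0.008171 = 31.39 d
Total t = Σ t_i = 406.8 days.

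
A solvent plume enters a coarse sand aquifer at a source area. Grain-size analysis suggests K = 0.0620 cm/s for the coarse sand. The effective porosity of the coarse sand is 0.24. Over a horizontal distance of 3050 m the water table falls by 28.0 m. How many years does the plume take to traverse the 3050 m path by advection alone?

Convert K: 0.0620 cm/s × 864 = 53.57 m/day.
Hydraulic gradient i = Δh / L = 28.0 / 3050 = 0.009180.
Darcy flux q = K · i = 53.57 × 0.009180 = 0.4918 m/day.
Seepage velocity v = q / n_e = 0.4918 / 0.24 = 2.049 m/day.
Travel time t = L / v = 3050 / 2.049 = 1488 days = 4.075 years.

4.08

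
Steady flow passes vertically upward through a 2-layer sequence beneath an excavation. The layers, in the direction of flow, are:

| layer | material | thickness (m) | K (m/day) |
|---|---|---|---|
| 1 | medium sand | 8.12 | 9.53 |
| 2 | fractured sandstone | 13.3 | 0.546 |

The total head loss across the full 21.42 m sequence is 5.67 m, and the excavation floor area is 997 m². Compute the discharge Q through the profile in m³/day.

224

Flow is perpendicular to layering, so the layers act in series and the equivalent K is the thickness-weighted harmonic mean.
Total thickness L = 8.12 + 13.3 = 21.42 m.
Σ(b_i/K_i) = 8.12/9.53 + 13.3/0.546 = 25.21 d.
K_eq = L / Σ(b_i/K_i) = 21.42 / 25.21 = 0.8496 m/day.
Q = K_eq · A · (Δh/L) = 0.8496 × 997 × (5.67/21.42) = 224.2 m³/day.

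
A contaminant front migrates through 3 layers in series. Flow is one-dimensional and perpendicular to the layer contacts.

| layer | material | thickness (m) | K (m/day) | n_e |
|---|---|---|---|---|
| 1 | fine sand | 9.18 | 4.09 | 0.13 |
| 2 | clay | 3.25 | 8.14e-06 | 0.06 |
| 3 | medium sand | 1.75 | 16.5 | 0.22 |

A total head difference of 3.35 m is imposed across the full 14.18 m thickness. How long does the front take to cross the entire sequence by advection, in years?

579

With flow normal to the layers, continuity requires the same specific discharge q through every layer.
Σ(b_i/K_i) = 9.18/4.09 + 3.25/8.14e-06 + 1.75/16.5 = 3.993e+05 d.
q = Δh / Σ(b_i/K_i) = 3.35 / 3.993e+05 = 8.390e-06 m/day.
In each layer the seepage velocity is v_i = q/n_i, so the layer transit time is t_i = b_i·n_i / q:
  layer 1 (fine sand): t_1 = 9.18 × 0.13 / 8.390e-06 = 1.422e+05 d
  layer 2 (clay): t_2 = 3.25 × 0.06 / 8.390e-06 = 23241 d
  layer 3 (medium sand): t_3 = 1.75 × 0.22 / 8.390e-06 = 45886 d
Total t = Σ t_i = 2.114e+05 days = 578.7 years.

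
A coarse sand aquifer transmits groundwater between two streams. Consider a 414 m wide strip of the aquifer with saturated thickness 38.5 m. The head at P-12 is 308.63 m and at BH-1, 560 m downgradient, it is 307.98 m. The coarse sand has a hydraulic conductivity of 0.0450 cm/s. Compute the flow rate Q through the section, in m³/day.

Convert K: 0.0450 cm/s × 864 = 38.88 m/day.
Cross-sectional area A = 414 × 38.5 = 15939 m².
Hydraulic gradient i = (308.63 − 307.98) / 560 = 0.65 / 560 = 0.001161.
Darcy's law: Q = K · A · i = 38.88 × 15939 × 0.001161 = 719.3 m³/day.

719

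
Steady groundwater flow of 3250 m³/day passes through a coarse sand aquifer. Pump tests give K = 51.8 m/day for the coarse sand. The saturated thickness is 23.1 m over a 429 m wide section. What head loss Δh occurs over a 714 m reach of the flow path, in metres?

4.52

Cross-sectional area A = 429 × 23.1 = 9910 m².
From Q = K·A·i, i = Q / (K·A) = 3250 / (51.80 × 9910) = 0.006331.
Head loss Δh = i · L = 0.006331 × 714 = 4.520 m.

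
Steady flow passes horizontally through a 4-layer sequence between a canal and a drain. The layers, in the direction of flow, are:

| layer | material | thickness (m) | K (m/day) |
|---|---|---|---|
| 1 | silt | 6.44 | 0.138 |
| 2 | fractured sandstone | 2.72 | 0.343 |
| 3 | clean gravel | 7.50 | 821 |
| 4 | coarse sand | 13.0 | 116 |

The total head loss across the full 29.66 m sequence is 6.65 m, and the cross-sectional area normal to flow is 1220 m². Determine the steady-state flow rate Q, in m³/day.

Flow is perpendicular to layering, so the layers act in series and the equivalent K is the thickness-weighted harmonic mean.
Total thickness L = 6.44 + 2.72 + 7.50 + 13.0 = 29.66 m.
Σ(b_i/K_i) = 6.44/0.138 + 2.72/0.343 + 7.50/821 + 13.0/116 = 54.72 d.
K_eq = L / Σ(b_i/K_i) = 29.66 / 54.72 = 0.5421 m/day.
Q = K_eq · A · (Δh/L) = 0.5421 × 1220 × (6.65/29.66) = 148.3 m³/day.

148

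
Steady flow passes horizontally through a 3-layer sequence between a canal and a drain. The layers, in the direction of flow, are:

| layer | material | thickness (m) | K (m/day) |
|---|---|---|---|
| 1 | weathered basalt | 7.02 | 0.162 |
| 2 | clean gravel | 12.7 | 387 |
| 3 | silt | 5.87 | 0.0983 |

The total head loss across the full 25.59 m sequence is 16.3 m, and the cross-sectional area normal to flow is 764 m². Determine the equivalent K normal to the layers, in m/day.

0.248

Flow is perpendicular to layering, so the layers act in series and the equivalent K is the thickness-weighted harmonic mean.
Total thickness L = 7.02 + 12.7 + 5.87 = 25.59 m.
Σ(b_i/K_i) = 7.02/0.162 + 12.7/387 + 5.87/0.0983 = 103.1 d.
K_eq = L / Σ(b_i/K_i) = 25.59 / 103.1 = 0.2483 m/day.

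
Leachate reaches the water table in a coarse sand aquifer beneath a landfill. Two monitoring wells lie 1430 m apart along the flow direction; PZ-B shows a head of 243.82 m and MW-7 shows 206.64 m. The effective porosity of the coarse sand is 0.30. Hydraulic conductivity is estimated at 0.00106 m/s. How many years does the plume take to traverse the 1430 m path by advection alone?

Convert K: 0.00106 m/s × 86400 = 91.58 m/day.
Hydraulic gradient i = (243.82 − 206.64) / 1430 = 37.18 / 1430 = 0.02600.
Darcy flux q = K · i = 91.58 × 0.02600 = 2.381 m/day.
Seepage velocity v = q / n_e = 2.381 / 0.30 = 7.937 m/day.
Travel time t = L / v = 1430 / 7.937 = 180.2 days = 0.4933 years.

0.493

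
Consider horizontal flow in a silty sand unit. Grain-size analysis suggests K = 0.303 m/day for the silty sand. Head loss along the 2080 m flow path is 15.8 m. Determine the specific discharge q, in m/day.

Hydraulic gradient i = Δh / L = 15.8 / 2080 = 0.007596.
Specific discharge q = K · i = 0.3030 × 0.007596 = 0.002302 m/day.

0.00230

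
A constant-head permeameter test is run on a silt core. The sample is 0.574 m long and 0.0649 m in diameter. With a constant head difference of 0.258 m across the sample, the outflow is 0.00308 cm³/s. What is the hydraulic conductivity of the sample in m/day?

0.179

Cross-sectional area A = π·(d/2)² = π × (0.0649/2)² = 0.003308 m².
Convert discharge: 0.00308 cm³/s = 3.080e-09 m³/s.
Darcy's law rearranged: K = Q·L / (A·Δh) = 3.080e-09 × 0.574 / (0.003308 × 0.258) = 2.071e-06 m/s = 0.1790 m/day.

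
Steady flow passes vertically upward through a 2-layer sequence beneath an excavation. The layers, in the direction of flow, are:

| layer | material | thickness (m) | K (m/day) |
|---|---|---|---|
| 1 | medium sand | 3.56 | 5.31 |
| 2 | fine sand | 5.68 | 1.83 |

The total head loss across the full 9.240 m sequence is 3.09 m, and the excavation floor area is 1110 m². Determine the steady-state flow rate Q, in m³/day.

909

Flow is perpendicular to layering, so the layers act in series and the equivalent K is the thickness-weighted harmonic mean.
Total thickness L = 3.56 + 5.68 = 9.240 m.
Σ(b_i/K_i) = 3.56/5.31 + 5.68/1.83 = 3.774 d.
K_eq = L / Σ(b_i/K_i) = 9.240 / 3.774 = 2.448 m/day.
Q = K_eq · A · (Δh/L) = 2.448 × 1110 × (3.09/9.240) = 908.8 m³/day.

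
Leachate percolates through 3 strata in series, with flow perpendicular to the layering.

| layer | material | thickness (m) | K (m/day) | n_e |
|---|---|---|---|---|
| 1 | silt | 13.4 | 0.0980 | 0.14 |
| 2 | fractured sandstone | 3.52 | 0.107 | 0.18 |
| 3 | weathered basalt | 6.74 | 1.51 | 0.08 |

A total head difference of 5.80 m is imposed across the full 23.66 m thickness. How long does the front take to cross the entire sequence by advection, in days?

With flow normal to the layers, continuity requires the same specific discharge q through every layer.
Σ(b_i/K_i) = 13.4/0.0980 + 3.52/0.107 + 6.74/1.51 = 174.1 d.
q = Δh / Σ(b_i/K_i) = 5.80 / 174.1 = 0.03332 m/day.
In each layer the seepage velocity is v_i = q/n_i, so the layer transit time is t_i = b_i·n_i / q:
  layer 1 (silt): t_1 = 13.4 × 0.14 / 0.03332 = 56.31 d
  layer 2 (fractured sandstone): t_2 = 3.52 × 0.18 / 0.03332 = 19.02 d
  layer 3 (weathered basalt): t_3 = 6.74 × 0.08 / 0.03332 = 16.18 d
Total t = Σ t_i = 91.51 days.

91.5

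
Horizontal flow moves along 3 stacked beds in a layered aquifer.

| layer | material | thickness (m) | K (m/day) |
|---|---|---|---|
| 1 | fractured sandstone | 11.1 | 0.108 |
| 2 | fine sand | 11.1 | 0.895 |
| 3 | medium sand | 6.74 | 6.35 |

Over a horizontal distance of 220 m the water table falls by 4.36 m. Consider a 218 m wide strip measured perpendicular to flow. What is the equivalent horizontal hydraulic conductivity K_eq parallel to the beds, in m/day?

1.86

Flow is parallel to layering, so each bed carries its own Darcy discharge and the transmissivities add.
Σ(K_i·b_i) = 0.108×11.1 + 0.895×11.1 + 6.35×6.74 = 53.93 m²/day.
Total thickness b = 28.94 m, so K_eq = Σ(K_i·b_i)/b = 1.864 m/day.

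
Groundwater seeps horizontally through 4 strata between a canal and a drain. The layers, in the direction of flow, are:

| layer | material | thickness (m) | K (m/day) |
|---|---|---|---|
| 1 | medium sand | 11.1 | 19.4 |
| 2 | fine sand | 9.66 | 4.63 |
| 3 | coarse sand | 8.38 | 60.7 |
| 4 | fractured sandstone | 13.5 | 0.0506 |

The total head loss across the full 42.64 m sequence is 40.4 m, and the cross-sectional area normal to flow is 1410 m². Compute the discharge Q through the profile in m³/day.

211

Flow is perpendicular to layering, so the layers act in series and the equivalent K is the thickness-weighted harmonic mean.
Total thickness L = 11.1 + 9.66 + 8.38 + 13.5 = 42.64 m.
Σ(b_i/K_i) = 11.1/19.4 + 9.66/4.63 + 8.38/60.7 + 13.5/0.0506 = 269.6 d.
K_eq = L / Σ(b_i/K_i) = 42.64 / 269.6 = 0.1582 m/day.
Q = K_eq · A · (Δh/L) = 0.1582 × 1410 × (40.4/42.64) = 211.3 m³/day.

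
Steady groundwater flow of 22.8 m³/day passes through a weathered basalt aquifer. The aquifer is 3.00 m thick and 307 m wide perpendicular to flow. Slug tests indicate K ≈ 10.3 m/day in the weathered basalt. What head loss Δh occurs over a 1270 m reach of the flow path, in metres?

3.05

Cross-sectional area A = 307 × 3.00 = 921.0 m².
From Q = K·A·i, i = Q / (K·A) = 22.8 / (10.30 × 921.0) = 0.002403.
Head loss Δh = i · L = 0.002403 × 1270 = 3.052 m.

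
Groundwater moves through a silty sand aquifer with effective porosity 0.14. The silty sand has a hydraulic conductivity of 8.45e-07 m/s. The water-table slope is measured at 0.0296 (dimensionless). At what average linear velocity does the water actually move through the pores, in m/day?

0.0154

Convert K: 8.45e-07 m/s × 86400 = 0.07301 m/day.
Hydraulic gradient i = 0.0296.
Darcy flux q = K · i = 0.07301 × 0.02960 = 0.002161 m/day.
Seepage velocity v = q / n_e = 0.002161 / 0.14 = 0.01544 m/day.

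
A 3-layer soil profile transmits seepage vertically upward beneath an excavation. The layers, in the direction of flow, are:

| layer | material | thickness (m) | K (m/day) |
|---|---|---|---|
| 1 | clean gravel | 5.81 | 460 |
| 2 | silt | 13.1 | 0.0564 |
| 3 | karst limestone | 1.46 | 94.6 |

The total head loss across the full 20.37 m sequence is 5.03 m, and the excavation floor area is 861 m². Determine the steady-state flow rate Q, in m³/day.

18.6

Flow is perpendicular to layering, so the layers act in series and the equivalent K is the thickness-weighted harmonic mean.
Total thickness L = 5.81 + 13.1 + 1.46 = 20.37 m.
Σ(b_i/K_i) = 5.81/460 + 13.1/0.0564 + 1.46/94.6 = 232.3 d.
K_eq = L / Σ(b_i/K_i) = 20.37 / 232.3 = 0.08769 m/day.
Q = K_eq · A · (Δh/L) = 0.08769 × 861 × (5.03/20.37) = 18.64 m³/day.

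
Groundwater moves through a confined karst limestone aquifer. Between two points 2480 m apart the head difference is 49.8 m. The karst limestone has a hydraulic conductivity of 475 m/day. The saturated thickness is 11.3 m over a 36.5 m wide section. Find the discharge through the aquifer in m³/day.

Cross-sectional area A = 36.5 × 11.3 = 412.5 m².
Hydraulic gradient i = Δh / L = 49.8 / 2480 = 0.02008.
Darcy's law: Q = K · A · i = 475.0 × 412.5 × 0.02008 = 3934 m³/day.

3930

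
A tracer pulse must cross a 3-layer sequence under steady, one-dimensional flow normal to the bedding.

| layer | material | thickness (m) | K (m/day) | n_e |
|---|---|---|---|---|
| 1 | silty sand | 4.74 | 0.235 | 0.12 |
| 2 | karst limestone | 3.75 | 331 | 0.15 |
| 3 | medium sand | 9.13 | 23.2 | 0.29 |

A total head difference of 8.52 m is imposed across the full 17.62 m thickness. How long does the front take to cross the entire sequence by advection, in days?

With flow normal to the layers, continuity requires the same specific discharge q through every layer.
Σ(b_i/K_i) = 4.74/0.235 + 3.75/331 + 9.13/23.2 = 20.58 d.
q = Δh / Σ(b_i/K_i) = 8.52 / 20.58 = 0.4141 m/day.
In each layer the seepage velocity is v_i = q/n_i, so the layer transit time is t_i = b_i·n_i / q:
  layer 1 (silty sand): t_1 = 4.74 × 0.12 / 0.4141 = 1.374 d
  layer 2 (karst limestone): t_2 = 3.75 × 0.15 / 0.4141 = 1.358 d
  layer 3 (medium sand): t_3 = 9.13 × 0.29 / 0.4141 = 6.394 d
Total t = Σ t_i = 9.126 days.

9.13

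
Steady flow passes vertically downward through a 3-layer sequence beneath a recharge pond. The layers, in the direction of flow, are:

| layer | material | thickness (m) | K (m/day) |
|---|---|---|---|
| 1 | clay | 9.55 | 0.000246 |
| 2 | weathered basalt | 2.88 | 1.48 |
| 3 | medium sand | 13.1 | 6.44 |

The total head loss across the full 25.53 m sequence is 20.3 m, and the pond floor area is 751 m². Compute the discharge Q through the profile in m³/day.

0.393

Flow is perpendicular to layering, so the layers act in series and the equivalent K is the thickness-weighted harmonic mean.
Total thickness L = 9.55 + 2.88 + 13.1 = 25.53 m.
Σ(b_i/K_i) = 9.55/0.000246 + 2.88/1.48 + 13.1/6.44 = 38825 d.
K_eq = L / Σ(b_i/K_i) = 25.53 / 38825 = 0.0006576 m/day.
Q = K_eq · A · (Δh/L) = 0.0006576 × 751 × (20.3/25.53) = 0.3927 m³/day.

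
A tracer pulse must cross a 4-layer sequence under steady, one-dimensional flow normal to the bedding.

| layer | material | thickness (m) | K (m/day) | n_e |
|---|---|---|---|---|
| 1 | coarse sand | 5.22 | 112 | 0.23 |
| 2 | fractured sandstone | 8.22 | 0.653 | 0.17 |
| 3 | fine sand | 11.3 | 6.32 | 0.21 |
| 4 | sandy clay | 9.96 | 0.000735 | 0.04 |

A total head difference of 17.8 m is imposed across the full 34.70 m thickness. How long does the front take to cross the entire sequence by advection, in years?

With flow normal to the layers, continuity requires the same specific discharge q through every layer.
Σ(b_i/K_i) = 5.22/112 + 8.22/0.653 + 11.3/6.32 + 9.96/0.000735 = 13565 d.
q = Δh / Σ(b_i/K_i) = 17.8 / 13565 = 0.001312 m/day.
In each layer the seepage velocity is v_i = q/n_i, so the layer transit time is t_i = b_i·n_i / q:
  layer 1 (coarse sand): t_1 = 5.22 × 0.23 / 0.001312 = 915.0 d
  layer 2 (fractured sandstone): t_2 = 8.22 × 0.17 / 0.001312 = 1065 d
  layer 3 (fine sand): t_3 = 11.3 × 0.21 / 0.001312 = 1808 d
  layer 4 (sandy clay): t_4 = 9.96 × 0.04 / 0.001312 = 303.6 d
Total t = Σ t_i = 4092 days = 11.20 years.

11.2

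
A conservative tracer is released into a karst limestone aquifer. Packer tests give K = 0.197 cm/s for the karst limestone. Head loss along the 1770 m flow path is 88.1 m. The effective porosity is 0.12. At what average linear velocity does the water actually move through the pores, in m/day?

70.6

Convert K: 0.197 cm/s × 864 = 170.2 m/day.
Hydraulic gradient i = Δh / L = 88.1 / 1770 = 0.04977.
Darcy flux q = K · i = 170.2 × 0.04977 = 8.472 m/day.
Seepage velocity v = q / n_e = 8.472 / 0.12 = 70.60 m/day.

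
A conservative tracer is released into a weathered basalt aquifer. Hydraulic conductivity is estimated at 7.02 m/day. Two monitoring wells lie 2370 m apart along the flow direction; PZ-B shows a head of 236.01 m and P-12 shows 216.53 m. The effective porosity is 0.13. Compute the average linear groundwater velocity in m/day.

Hydraulic gradient i = (236.01 − 216.53) / 2370 = 19.48 / 2370 = 0.008219.
Darcy flux q = K · i = 7.020 × 0.008219 = 0.05770 m/day.
Seepage velocity v = q / n_e = 0.05770 / 0.13 = 0.4438 m/day.

0.444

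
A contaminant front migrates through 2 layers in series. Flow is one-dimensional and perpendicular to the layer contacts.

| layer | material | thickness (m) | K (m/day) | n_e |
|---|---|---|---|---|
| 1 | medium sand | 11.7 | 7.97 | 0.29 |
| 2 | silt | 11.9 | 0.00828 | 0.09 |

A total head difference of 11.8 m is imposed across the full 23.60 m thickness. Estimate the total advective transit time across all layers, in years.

1.49

With flow normal to the layers, continuity requires the same specific discharge q through every layer.
Σ(b_i/K_i) = 11.7/7.97 + 11.9/0.00828 = 1439 d.
q = Δh / Σ(b_i/K_i) = 11.8 / 1439 = 0.008202 m/day.
In each layer the seepage velocity is v_i = q/n_i, so the layer transit time is t_i = b_i·n_i / q:
  layer 1 (medium sand): t_1 = 11.7 × 0.29 / 0.008202 = 413.7 d
  layer 2 (silt): t_2 = 11.9 × 0.09 / 0.008202 = 130.6 d
Total t = Σ t_i = 544.3 days = 1.490 years.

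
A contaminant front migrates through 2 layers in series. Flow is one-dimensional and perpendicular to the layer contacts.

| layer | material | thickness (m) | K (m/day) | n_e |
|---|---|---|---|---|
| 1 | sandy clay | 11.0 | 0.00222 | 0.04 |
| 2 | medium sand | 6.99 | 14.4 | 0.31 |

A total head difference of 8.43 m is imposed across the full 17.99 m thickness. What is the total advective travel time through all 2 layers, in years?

4.20

With flow normal to the layers, continuity requires the same specific discharge q through every layer.
Σ(b_i/K_i) = 11.0/0.00222 + 6.99/14.4 = 4955 d.
q = Δh / Σ(b_i/K_i) = 8.43 / 4955 = 0.001701 m/day.
In each layer the seepage velocity is v_i = q/n_i, so the layer transit time is t_i = b_i·n_i / q:
  layer 1 (sandy clay): t_1 = 11.0 × 0.04 / 0.001701 = 258.6 d
  layer 2 (medium sand): t_2 = 6.99 × 0.31 / 0.001701 = 1274 d
Total t = Σ t_i = 1532 days = 4.196 years.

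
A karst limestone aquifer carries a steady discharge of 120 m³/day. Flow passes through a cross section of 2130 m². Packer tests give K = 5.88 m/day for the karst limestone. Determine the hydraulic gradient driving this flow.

From Q = K·A·i, i = Q / (K·A) = 120 / (5.880 × 2130) = 0.009581.

0.00958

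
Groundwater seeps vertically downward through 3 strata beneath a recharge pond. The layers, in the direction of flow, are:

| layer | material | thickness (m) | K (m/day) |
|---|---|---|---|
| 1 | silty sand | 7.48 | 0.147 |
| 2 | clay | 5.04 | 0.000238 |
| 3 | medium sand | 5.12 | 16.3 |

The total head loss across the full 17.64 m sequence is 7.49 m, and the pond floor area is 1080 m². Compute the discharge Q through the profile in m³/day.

Flow is perpendicular to layering, so the layers act in series and the equivalent K is the thickness-weighted harmonic mean.
Total thickness L = 7.48 + 5.04 + 5.12 = 17.64 m.
Σ(b_i/K_i) = 7.48/0.147 + 5.04/0.000238 + 5.12/16.3 = 21228 d.
K_eq = L / Σ(b_i/K_i) = 17.64 / 21228 = 0.0008310 m/day.
Q = K_eq · A · (Δh/L) = 0.0008310 × 1080 × (7.49/17.64) = 0.3811 m³/day.

0.381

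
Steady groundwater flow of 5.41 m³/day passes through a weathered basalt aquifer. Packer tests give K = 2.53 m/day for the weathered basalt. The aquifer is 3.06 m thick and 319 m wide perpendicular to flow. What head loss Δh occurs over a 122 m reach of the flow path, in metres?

0.267

Cross-sectional area A = 319 × 3.06 = 976.1 m².
From Q = K·A·i, i = Q / (K·A) = 5.41 / (2.530 × 976.1) = 0.002191.
Head loss Δh = i · L = 0.002191 × 122 = 0.2673 m.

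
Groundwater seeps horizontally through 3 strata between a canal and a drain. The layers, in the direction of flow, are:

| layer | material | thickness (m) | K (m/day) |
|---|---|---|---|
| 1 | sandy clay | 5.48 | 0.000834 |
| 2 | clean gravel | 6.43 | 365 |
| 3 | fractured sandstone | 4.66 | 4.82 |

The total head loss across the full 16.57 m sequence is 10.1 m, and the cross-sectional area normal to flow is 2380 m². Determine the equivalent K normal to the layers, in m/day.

Flow is perpendicular to layering, so the layers act in series and the equivalent K is the thickness-weighted harmonic mean.
Total thickness L = 5.48 + 6.43 + 4.66 = 16.57 m.
Σ(b_i/K_i) = 5.48/0.000834 + 6.43/365 + 4.66/4.82 = 6572 d.
K_eq = L / Σ(b_i/K_i) = 16.57 / 6572 = 0.002521 m/day.

0.00252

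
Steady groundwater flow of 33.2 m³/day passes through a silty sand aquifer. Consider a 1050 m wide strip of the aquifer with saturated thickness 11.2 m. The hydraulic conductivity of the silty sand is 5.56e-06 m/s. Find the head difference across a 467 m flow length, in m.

Convert K: 5.56e-06 m/s × 86400 = 0.4804 m/day.
Cross-sectional area A = 1050 × 11.2 = 11760 m².
From Q = K·A·i, i = Q / (K·A) = 33.2 / (0.4804 × 11760) = 0.005877.
Head loss Δh = i · L = 0.005877 × 467 = 2.744 m.

2.74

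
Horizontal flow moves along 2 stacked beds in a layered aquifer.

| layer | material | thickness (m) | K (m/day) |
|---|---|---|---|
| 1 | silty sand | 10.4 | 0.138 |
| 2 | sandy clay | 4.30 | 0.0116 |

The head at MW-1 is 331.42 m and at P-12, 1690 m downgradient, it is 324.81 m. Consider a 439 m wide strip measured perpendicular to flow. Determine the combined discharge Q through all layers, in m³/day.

Flow is parallel to layering, so each bed carries its own Darcy discharge and the transmissivities add.
Σ(K_i·b_i) = 0.138×10.4 + 0.0116×4.30 = 1.485 m²/day.
Hydraulic gradient i = (331.42 − 324.81) / 1690 = 6.61 / 1690 = 0.003911.
Q = Σ(K_i·b_i) · W · i = 1.485 × 439 × 0.003911 = 2.550 m³/day.

2.55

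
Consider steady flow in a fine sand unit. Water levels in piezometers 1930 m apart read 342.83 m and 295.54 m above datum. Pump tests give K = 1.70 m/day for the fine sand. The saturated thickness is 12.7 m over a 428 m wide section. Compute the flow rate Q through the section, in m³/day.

226

Cross-sectional area A = 428 × 12.7 = 5436 m².
Hydraulic gradient i = (342.83 − 295.54) / 1930 = 47.29 / 1930 = 0.02450.
Darcy's law: Q = K · A · i = 1.700 × 5436 × 0.02450 = 226.4 m³/day.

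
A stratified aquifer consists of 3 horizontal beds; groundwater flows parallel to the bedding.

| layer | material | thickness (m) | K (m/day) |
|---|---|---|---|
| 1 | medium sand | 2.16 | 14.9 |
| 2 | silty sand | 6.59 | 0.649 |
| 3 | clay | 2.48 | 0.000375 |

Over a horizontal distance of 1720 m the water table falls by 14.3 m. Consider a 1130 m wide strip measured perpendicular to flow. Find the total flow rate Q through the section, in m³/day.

Flow is parallel to layering, so each bed carries its own Darcy discharge and the transmissivities add.
Σ(K_i·b_i) = 14.9×2.16 + 0.649×6.59 + 0.000375×2.48 = 36.46 m²/day.
Hydraulic gradient i = Δh / L = 14.3 / 1720 = 0.008314.
Q = Σ(K_i·b_i) · W · i = 36.46 × 1130 × 0.008314 = 342.6 m³/day.

343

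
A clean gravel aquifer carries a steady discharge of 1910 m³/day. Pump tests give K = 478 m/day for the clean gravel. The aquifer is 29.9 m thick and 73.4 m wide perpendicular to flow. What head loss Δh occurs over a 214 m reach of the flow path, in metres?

Cross-sectional area A = 73.4 × 29.9 = 2195 m².
From Q = K·A·i, i = Q / (K·A) = 1910 / (478.0 × 2195) = 0.001821.
Head loss Δh = i · L = 0.001821 × 214 = 0.3896 m.

0.390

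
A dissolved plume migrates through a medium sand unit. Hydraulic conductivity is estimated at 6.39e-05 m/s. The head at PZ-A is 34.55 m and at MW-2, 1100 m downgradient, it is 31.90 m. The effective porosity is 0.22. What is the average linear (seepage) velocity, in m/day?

Convert K: 6.39e-05 m/s × 86400 = 5.521 m/day.
Hydraulic gradient i = (34.55 − 31.90) / 1100 = 2.65 / 1100 = 0.002409.
Darcy flux q = K · i = 5.521 × 0.002409 = 0.01330 m/day.
Seepage velocity v = q / n_e = 0.01330 / 0.22 = 0.06046 m/day.

0.0605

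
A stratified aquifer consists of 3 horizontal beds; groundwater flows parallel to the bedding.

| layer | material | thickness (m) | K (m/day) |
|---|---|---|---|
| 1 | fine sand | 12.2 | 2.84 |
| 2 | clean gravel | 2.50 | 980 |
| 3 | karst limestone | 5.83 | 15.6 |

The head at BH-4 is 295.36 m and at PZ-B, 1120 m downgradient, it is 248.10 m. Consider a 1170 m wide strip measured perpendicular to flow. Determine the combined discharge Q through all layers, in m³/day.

Flow is parallel to layering, so each bed carries its own Darcy discharge and the transmissivities add.
Σ(K_i·b_i) = 2.84×12.2 + 980×2.50 + 15.6×5.83 = 2576 m²/day.
Hydraulic gradient i = (295.36 − 248.10) / 1120 = 47.26 / 1120 = 0.04220.
Q = Σ(K_i·b_i) · W · i = 2576 × 1170 × 0.04220 = 1.272e+05 m³/day.

127000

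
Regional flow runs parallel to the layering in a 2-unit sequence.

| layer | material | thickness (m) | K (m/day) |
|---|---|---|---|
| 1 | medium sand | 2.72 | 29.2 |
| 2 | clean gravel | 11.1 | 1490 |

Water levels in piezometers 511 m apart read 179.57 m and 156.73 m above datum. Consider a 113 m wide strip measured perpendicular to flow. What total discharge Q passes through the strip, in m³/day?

83900

Flow is parallel to layering, so each bed carries its own Darcy discharge and the transmissivities add.
Σ(K_i·b_i) = 29.2×2.72 + 1490×11.1 = 16618 m²/day.
Hydraulic gradient i = (179.57 − 156.73) / 511 = 22.84 / 511 = 0.04470.
Q = Σ(K_i·b_i) · W · i = 16618 × 113 × 0.04470 = 83935 m³/day.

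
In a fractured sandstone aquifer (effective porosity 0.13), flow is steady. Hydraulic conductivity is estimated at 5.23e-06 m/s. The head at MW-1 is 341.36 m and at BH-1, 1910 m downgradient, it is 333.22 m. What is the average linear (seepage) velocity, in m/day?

0.0148

Convert K: 5.23e-06 m/s × 86400 = 0.4519 m/day.
Hydraulic gradient i = (341.36 − 333.22) / 1910 = 8.14 / 1910 = 0.004262.
Darcy flux q = K · i = 0.4519 × 0.004262 = 0.001926 m/day.
Seepage velocity v = q / n_e = 0.001926 / 0.13 = 0.01481 m/day.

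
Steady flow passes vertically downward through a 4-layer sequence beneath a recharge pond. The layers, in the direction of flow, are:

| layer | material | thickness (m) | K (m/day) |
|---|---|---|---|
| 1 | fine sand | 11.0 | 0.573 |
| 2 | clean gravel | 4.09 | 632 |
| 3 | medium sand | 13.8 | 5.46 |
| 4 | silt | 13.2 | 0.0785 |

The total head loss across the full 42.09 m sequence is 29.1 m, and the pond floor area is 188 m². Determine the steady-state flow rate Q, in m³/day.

28.8

Flow is perpendicular to layering, so the layers act in series and the equivalent K is the thickness-weighted harmonic mean.
Total thickness L = 11.0 + 4.09 + 13.8 + 13.2 = 42.09 m.
Σ(b_i/K_i) = 11.0/0.573 + 4.09/632 + 13.8/5.46 + 13.2/0.0785 = 189.9 d.
K_eq = L / Σ(b_i/K_i) = 42.09 / 189.9 = 0.2217 m/day.
Q = K_eq · A · (Δh/L) = 0.2217 × 188 × (29.1/42.09) = 28.81 m³/day.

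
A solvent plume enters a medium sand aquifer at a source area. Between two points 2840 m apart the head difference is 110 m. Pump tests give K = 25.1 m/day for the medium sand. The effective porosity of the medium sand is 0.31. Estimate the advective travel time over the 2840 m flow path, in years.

Hydraulic gradient i = Δh / L = 110 / 2840 = 0.03873.
Darcy flux q = K · i = 25.10 × 0.03873 = 0.9722 m/day.
Seepage velocity v = q / n_e = 0.9722 / 0.31 = 3.136 m/day.
Travel time t = L / v = 2840 / 3.136 = 905.6 days = 2.479 years.

2.48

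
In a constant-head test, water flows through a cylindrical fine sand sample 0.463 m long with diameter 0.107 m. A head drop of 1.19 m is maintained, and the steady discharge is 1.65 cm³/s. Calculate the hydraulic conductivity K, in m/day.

Cross-sectional area A = π·(d/2)² = π × (0.107/2)² = 0.008992 m².
Convert discharge: 1.65 cm³/s = 1.650e-06 m³/s.
Darcy's law rearranged: K = Q·L / (A·Δh) = 1.650e-06 × 0.463 / (0.008992 × 1.19) = 7.139e-05 m/s = 6.168 m/day.

6.17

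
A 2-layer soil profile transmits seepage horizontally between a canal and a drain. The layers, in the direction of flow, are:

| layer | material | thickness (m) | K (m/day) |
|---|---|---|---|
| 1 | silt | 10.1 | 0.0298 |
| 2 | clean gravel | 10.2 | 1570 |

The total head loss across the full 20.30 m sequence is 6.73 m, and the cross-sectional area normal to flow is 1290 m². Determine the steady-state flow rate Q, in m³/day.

Flow is perpendicular to layering, so the layers act in series and the equivalent K is the thickness-weighted harmonic mean.
Total thickness L = 10.1 + 10.2 = 20.30 m.
Σ(b_i/K_i) = 10.1/0.0298 + 10.2/1570 = 338.9 d.
K_eq = L / Σ(b_i/K_i) = 20.30 / 338.9 = 0.05989 m/day.
Q = K_eq · A · (Δh/L) = 0.05989 × 1290 × (6.73/20.30) = 25.61 m³/day.

25.6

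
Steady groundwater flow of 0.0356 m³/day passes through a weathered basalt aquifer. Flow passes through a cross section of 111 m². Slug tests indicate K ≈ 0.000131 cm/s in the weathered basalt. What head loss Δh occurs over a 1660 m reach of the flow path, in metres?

4.70

Convert K: 0.000131 cm/s × 864 = 0.1132 m/day.
From Q = K·A·i, i = Q / (K·A) = 0.0356 / (0.1132 × 111.0) = 0.002834.
Head loss Δh = i · L = 0.002834 × 1660 = 4.704 m.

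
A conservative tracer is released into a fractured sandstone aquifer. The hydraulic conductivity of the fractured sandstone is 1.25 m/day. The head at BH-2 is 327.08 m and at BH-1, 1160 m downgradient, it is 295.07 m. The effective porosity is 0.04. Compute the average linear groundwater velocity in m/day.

Hydraulic gradient i = (327.08 − 295.07) / 1160 = 32.01 / 1160 = 0.02759.
Darcy flux q = K · i = 1.250 × 0.02759 = 0.03449 m/day.
Seepage velocity v = q / n_e = 0.03449 / 0.04 = 0.8623 m/day.

0.862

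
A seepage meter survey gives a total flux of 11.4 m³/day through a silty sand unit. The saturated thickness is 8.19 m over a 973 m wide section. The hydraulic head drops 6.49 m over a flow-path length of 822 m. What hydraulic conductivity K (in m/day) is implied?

Cross-sectional area A = 973 × 8.19 = 7969 m².
Hydraulic gradient i = Δh / L = 6.49 / 822 = 0.007895.
From Q = K·A·i, K = Q / (A·i) = 11.4 / (7969 × 0.007895) = 0.1812 m/day.

0.181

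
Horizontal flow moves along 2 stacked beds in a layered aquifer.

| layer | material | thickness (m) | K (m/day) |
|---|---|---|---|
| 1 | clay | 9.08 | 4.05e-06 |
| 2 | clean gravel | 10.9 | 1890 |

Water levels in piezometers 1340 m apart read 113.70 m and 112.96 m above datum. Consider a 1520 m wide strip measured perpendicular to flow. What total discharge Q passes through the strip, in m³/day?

Flow is parallel to layering, so each bed carries its own Darcy discharge and the transmissivities add.
Σ(K_i·b_i) = 4.05e-06×9.08 + 1890×10.9 = 20601 m²/day.
Hydraulic gradient i = (113.70 − 112.96) / 1340 = 0.74 / 1340 = 0.0005522.
Q = Σ(K_i·b_i) · W · i = 20601 × 1520 × 0.0005522 = 17293 m³/day.

17300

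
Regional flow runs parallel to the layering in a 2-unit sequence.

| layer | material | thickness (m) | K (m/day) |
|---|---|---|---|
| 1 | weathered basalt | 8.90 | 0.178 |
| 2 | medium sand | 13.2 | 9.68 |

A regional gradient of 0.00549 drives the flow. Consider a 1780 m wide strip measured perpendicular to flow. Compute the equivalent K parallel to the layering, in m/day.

5.85

Flow is parallel to layering, so each bed carries its own Darcy discharge and the transmissivities add.
Σ(K_i·b_i) = 0.178×8.90 + 9.68×13.2 = 129.4 m²/day.
Total thickness b = 22.10 m, so K_eq = Σ(K_i·b_i)/b = 5.853 m/day.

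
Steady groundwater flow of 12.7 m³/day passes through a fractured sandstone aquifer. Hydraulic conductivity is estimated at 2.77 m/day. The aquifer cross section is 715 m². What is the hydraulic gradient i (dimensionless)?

0.00641

From Q = K·A·i, i = Q / (K·A) = 12.7 / (2.770 × 715.0) = 0.006412.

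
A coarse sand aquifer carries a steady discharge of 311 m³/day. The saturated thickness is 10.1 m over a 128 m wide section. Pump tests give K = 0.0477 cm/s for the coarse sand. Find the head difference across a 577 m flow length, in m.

3.37

Convert K: 0.0477 cm/s × 864 = 41.21 m/day.
Cross-sectional area A = 128 × 10.1 = 1293 m².
From Q = K·A·i, i = Q / (K·A) = 311 / (41.21 × 1293) = 0.005837.
Head loss Δh = i · L = 0.005837 × 577 = 3.368 m.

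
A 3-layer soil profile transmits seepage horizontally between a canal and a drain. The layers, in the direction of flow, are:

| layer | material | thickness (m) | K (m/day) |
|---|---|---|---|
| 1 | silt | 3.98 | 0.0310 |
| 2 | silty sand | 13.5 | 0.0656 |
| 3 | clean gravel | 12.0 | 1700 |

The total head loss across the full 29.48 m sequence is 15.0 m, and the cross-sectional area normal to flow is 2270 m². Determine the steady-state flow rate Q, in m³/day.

102

Flow is perpendicular to layering, so the layers act in series and the equivalent K is the thickness-weighted harmonic mean.
Total thickness L = 3.98 + 13.5 + 12.0 = 29.48 m.
Σ(b_i/K_i) = 3.98/0.0310 + 13.5/0.0656 + 12.0/1700 = 334.2 d.
K_eq = L / Σ(b_i/K_i) = 29.48 / 334.2 = 0.08821 m/day.
Q = K_eq · A · (Δh/L) = 0.08821 × 2270 × (15.0/29.48) = 101.9 m³/day.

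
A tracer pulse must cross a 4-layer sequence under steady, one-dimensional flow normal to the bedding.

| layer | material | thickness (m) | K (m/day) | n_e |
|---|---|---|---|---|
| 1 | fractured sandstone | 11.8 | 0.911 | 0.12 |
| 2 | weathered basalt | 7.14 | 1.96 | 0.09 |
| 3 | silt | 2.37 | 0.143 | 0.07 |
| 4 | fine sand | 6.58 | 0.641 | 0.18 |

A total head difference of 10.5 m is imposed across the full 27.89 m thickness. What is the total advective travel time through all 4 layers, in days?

14.1

With flow normal to the layers, continuity requires the same specific discharge q through every layer.
Σ(b_i/K_i) = 11.8/0.911 + 7.14/1.96 + 2.37/0.143 + 6.58/0.641 = 43.43 d.
q = Δh / Σ(b_i/K_i) = 10.5 / 43.43 = 0.2417 m/day.
In each layer the seepage velocity is v_i = q/n_i, so the layer transit time is t_i = b_i·n_i / q:
  layer 1 (fractured sandstone): t_1 = 11.8 × 0.12 / 0.2417 = 5.857 d
  layer 2 (weathered basalt): t_2 = 7.14 × 0.09 / 0.2417 = 2.658 d
  layer 3 (silt): t_3 = 2.37 × 0.07 / 0.2417 = 0.6863 d
  layer 4 (fine sand): t_4 = 6.58 × 0.18 / 0.2417 = 4.899 d
Total t = Σ t_i = 14.10 days.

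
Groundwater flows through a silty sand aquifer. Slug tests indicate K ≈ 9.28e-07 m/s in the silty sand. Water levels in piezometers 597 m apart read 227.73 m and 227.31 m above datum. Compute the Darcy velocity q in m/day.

Convert K: 9.28e-07 m/s × 86400 = 0.08018 m/day.
Hydraulic gradient i = (227.73 − 227.31) / 597 = 0.42 / 597 = 0.0007035.
Specific discharge q = K · i = 0.08018 × 0.0007035 = 5.641e-05 m/day.

5.64e-05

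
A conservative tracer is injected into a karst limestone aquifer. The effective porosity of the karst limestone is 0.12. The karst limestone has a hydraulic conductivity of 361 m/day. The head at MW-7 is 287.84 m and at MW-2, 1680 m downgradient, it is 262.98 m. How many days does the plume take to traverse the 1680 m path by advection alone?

37.7

Hydraulic gradient i = (287.84 − 262.98) / 1680 = 24.86 / 1680 = 0.01480.
Darcy flux q = K · i = 361.0 × 0.01480 = 5.342 m/day.
Seepage velocity v = q / n_e = 5.342 / 0.12 = 44.52 m/day.
Travel time t = L / v = 1680 / 44.52 = 37.74 days.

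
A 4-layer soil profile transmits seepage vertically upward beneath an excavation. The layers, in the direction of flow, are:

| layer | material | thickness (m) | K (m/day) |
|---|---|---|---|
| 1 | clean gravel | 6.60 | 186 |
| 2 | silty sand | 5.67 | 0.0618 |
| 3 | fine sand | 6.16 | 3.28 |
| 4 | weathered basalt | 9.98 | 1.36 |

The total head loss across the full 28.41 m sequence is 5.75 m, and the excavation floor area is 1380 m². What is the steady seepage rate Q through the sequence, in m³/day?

Flow is perpendicular to layering, so the layers act in series and the equivalent K is the thickness-weighted harmonic mean.
Total thickness L = 6.60 + 5.67 + 6.16 + 9.98 = 28.41 m.
Σ(b_i/K_i) = 6.60/186 + 5.67/0.0618 + 6.16/3.28 + 9.98/1.36 = 101.0 d.
K_eq = L / Σ(b_i/K_i) = 28.41 / 101.0 = 0.2813 m/day.
Q = K_eq · A · (Δh/L) = 0.2813 × 1380 × (5.75/28.41) = 78.56 m³/day.

78.6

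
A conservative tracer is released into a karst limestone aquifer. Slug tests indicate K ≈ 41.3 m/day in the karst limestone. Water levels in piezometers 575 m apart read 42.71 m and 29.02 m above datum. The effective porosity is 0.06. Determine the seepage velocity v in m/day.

16.4

Hydraulic gradient i = (42.71 − 29.02) / 575 = 13.69 / 575 = 0.02381.
Darcy flux q = K · i = 41.30 × 0.02381 = 0.9833 m/day.
Seepage velocity v = q / n_e = 0.9833 / 0.06 = 16.39 m/day.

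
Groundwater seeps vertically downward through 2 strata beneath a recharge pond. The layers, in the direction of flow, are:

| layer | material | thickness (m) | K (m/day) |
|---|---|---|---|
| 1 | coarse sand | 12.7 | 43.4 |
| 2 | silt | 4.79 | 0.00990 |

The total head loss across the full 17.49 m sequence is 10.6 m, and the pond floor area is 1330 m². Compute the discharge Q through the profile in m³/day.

29.1

Flow is perpendicular to layering, so the layers act in series and the equivalent K is the thickness-weighted harmonic mean.
Total thickness L = 12.7 + 4.79 = 17.49 m.
Σ(b_i/K_i) = 12.7/43.4 + 4.79/0.00990 = 484.1 d.
K_eq = L / Σ(b_i/K_i) = 17.49 / 484.1 = 0.03613 m/day.
Q = K_eq · A · (Δh/L) = 0.03613 × 1330 × (10.6/17.49) = 29.12 m³/day.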